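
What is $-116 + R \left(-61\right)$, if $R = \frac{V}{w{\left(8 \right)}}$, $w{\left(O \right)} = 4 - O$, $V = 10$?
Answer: $\frac{73}{2} \approx 36.5$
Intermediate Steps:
$R = - \frac{5}{2}$ ($R = \frac{10}{4 - 8} = \frac{10}{-4} = 10 \left(- \frac{1}{4}\right) = - \frac{5}{2} \approx -2.5$)
$-116 + R \left(-61\right) = -116 - - \frac{305}{2} = -116 + \frac{305}{2} = \frac{73}{2}$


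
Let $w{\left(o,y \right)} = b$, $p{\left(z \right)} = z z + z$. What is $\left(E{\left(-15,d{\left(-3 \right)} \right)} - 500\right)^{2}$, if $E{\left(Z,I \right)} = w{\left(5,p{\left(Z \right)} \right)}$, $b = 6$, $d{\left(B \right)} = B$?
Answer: $244036$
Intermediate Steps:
$p{\left(z \right)} = z + z^{2}$ ($p{\left(z \right)} = z^{2} + z = z + z^{2}$)
$w{\left(o,y \right)} = 6$
$E{\left(Z,I \right)} = 6$
$\left(E{\left(-15,d{\left(-3 \right)} \right)} - 500\right)^{2} = \left(6 - 500\right)^{2} = \left(-494\right)^{2} = 244036$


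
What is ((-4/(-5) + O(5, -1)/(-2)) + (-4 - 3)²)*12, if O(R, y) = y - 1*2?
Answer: 3078/5 ≈ 615.60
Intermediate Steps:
O(R, y) = -2 + y (O(R, y) = y - 2 = -2 + y)
((-4/(-5) + O(5, -1)/(-2)) + (-4 - 3)²)*12 = ((-4/(-5) + (-2 - 1)/(-2)) + (-4 - 3)²)*12 = ((-4*(-⅕) - 3*(-½)) + (-7)²)*12 = ((⅘ + 3/2) + 49)*12 = (23/10 + 49)*12 = (513/10)*12 = 3078/5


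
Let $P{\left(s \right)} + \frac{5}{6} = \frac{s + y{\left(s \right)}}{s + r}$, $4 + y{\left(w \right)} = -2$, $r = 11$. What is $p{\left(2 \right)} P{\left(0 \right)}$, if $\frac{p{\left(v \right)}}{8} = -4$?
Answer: $\frac{1456}{33} \approx 44.121$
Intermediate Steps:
$y{\left(w \right)} = -6$ ($y{\left(w \right)} = -4 - 2 = -6$)
$p{\left(v \right)} = -32$ ($p{\left(v \right)} = 8 \left(-4\right) = -32$)
$P{\left(s \right)} = - \frac{5}{6} + \frac{-6 + s}{11 + s}$ ($P{\left(s \right)} = - \frac{5}{6} + \frac{s - 6}{s + 11} = - \frac{5}{6} + \frac{-6 + s}{11 + s}$)
$p{\left(2 \right)} P{\left(0 \right)} = - 32 \frac{-91 + 0}{6 \left(11 + 0\right)} = - 32 \cdot \frac{1}{6} \cdot \frac{1}{11} \left(-91\right) = \left(-32\right) \left(- \frac{91}{66}\right) = \frac{1456}{33}$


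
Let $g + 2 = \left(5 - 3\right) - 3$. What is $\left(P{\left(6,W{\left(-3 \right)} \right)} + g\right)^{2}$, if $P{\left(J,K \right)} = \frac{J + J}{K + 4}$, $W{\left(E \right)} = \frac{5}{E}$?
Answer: $\frac{225}{49} \approx 4.5918$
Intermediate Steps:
$P{\left(J,K \right)} = \frac{2 J}{4 + K}$
$g = -3$ ($g = -2 + \left(\left(5 - 3\right) - 3\right) = -2 + \left(2 - 3\right) = -2 - 1 = -3$)
$\left(P{\left(6,W{\left(-3 \right)} \right)} + g\right)^{2} = \left(2 \cdot 6 \frac{1}{4 + \frac{5}{-3}} - 3\right)^{2} = \left(2 \cdot 6 \frac{1}{4 + 5 \left(- \frac{1}{3}\right)} - 3\right)^{2} = \left(2 \cdot 6 \frac{1}{4 - \frac{5}{3}} - 3\right)^{2} = \left(2 \cdot 6 \frac{1}{\frac{7}{3}} - 3\right)^{2} = \left(2 \cdot 6 \cdot \frac{3}{7} - 3\right)^{2} = \left(\frac{36}{7} - 3\right)^{2} = \left(\frac{15}{7}\right)^{2} = \frac{225}{49}$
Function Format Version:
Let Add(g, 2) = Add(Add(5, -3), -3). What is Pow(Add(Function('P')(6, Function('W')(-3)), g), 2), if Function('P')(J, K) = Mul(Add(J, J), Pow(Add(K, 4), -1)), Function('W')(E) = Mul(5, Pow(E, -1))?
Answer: Rational(225, 49) ≈ 4.5918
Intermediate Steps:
Function('P')(J, K) = Mul(2, J, Pow(Add(4, K), -1)) (Function('P')(J, K) = Mul(Mul(2, J), Pow(Add(4, K), -1)) = Mul(2, J, Pow(Add(4, K), -1)))
g = -3 (g = Add(-2, Add(Add(5, -3), -3)) = Add(-2, Add(2, -3)) = Add(-2, -1) = -3)
Pow(Add(Function('P')(6, Function('W')(-3)), g), 2) = Pow(Add(Mul(2, 6, Pow(Add(4, Mul(5, Pow(-3, -1))), -1)), -3), 2) = Pow(Add(Mul(2, 6, Pow(Add(4, Mul(5, Rational(-1, 3))), -1)), -3), 2) = Pow(Add(Mul(2, 6, Pow(Add(4, Rational(-5, 3)), -1)), -3), 2) = Pow(Add(Mul(2, 6, Pow(Rational(7, 3), -1)), -3), 2) = Pow(Add(Mul(2, 6, Rational(3, 7)), -3), 2) = Pow(Add(Rational(36, 7), -3), 2) = Pow(Rational(15, 7), 2) = Rational(225, 49)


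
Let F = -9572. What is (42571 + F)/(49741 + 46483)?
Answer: 32999/96224 ≈ 0.34294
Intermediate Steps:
(42571 + F)/(49741 + 46483) = (42571 - 9572)/(49741 + 46483) = 32999/96224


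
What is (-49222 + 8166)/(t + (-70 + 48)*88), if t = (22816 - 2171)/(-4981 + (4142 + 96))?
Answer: 30504608/1459093 ≈ 20.907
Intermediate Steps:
t = -20645/743 (t = 20645/(-4981 + 4238) = 20645/(-743) = 20645*(-1/743) = -20645/743 ≈ -27.786)
(-49222 + 8166)/(t + (-70 + 48)*88) = (-49222 + 8166)/(-20645/743 + (-70 + 48)*88) = -41056/(-20645/743 - 22*88) = -41056/(-20645/743 - 1936) = -41056/(-1459093/743) = -41056*(-743/1459093) = 30504608/1459093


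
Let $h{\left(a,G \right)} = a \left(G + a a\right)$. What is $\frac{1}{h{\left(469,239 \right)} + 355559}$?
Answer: $\frac{1}{103629359} \approx 9.6498 \cdot 10^{-9}$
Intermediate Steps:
$h{\left(a,G \right)} = a \left(G + a^{2}\right)$
$\frac{1}{h{\left(469,239 \right)} + 355559} = \frac{1}{469 \left(239 + 469^{2}\right) + 355559} = \frac{1}{469 \left(239 + 219961\right) + 355559} = \frac{1}{469 \cdot 220200 + 355559} = \frac{1}{103273800 + 355559} = \frac{1}{103629359}$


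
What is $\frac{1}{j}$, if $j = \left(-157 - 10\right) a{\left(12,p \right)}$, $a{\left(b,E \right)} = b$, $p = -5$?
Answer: $- \frac{1}{2004} \approx -0.000499$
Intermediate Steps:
$j = -2004$ ($j = \left(-157 - 10\right) 12 = \left(-167\right) 12 = -2004$)
$\frac{1}{j} = \frac{1}{-2004} = - \frac{1}{2004}$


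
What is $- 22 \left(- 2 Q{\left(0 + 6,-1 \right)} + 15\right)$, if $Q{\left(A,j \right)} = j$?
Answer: $-374$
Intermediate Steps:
$- 22 \left(- 2 Q{\left(0 + 6,-1 \right)} + 15\right) = - 22 \left(\left(-2\right) \left(-1\right) + 15\right) = - 22 \left(2 + 15\right) = \left(-22\right) 17 = -374$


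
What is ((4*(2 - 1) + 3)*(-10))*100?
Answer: -7000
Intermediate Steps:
((4*(2 - 1) + 3)*(-10))*100 = ((4*1 + 3)*(-10))*100 = ((4 + 3)*(-10))*100 = (7*(-10))*100 = -70*100 = -7000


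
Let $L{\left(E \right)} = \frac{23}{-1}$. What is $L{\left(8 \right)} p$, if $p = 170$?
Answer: $-3910$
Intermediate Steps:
$L{\left(E \right)} = -23$ ($L{\left(E \right)} = 23 \left(-1\right) = -23$)
$L{\left(8 \right)} p = \left(-23\right) 170 = -3910$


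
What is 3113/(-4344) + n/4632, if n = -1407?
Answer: -213869/209598 ≈ -1.0204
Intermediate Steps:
3113/(-4344) + n/4632 = 3113/(-4344) - 1407/4632 = 3113*(-1/4344) - 1407*1/4632 = -3113/4344 - 469/1544 = -213869/209598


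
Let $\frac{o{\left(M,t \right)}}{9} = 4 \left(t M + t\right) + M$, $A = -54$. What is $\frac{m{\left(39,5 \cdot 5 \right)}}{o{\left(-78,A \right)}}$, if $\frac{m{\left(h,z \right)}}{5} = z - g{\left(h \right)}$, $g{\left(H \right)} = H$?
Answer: $- \frac{35}{74493} \approx -0.00046984$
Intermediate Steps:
$o{\left(M,t \right)} = 9 M + 36 t + 36 M t$ ($o{\left(M,t \right)} = 9 \left(4 \left(t M + t\right) + M\right) = 9 \left(4 \left(M t + t\right) + M\right) = 9 \left(4 \left(t + M t\right) + M\right) = 9 \left(\left(4 t + 4 M t\right) + M\right) = 9 \left(M + 4 t + 4 M t\right) = 9 M + 36 t + 36 M t$)
$m{\left(h,z \right)} = - 5 h + 5 z$ ($m{\left(h,z \right)} = 5 \left(z - h\right) = - 5 h + 5 z$)
$\frac{m{\left(39,5 \cdot 5 \right)}}{o{\left(-78,A \right)}} = \frac{\left(-5\right) 39 + 5 \cdot 5 \cdot 5}{9 \left(-78\right) + 36 \left(-54\right) + 36 \left(-78\right) \left(-54\right)} = \frac{-195 + 5 \cdot 25}{-702 - 1944 + 151632} = \frac{-195 + 125}{148986} = \left(-70\right) \frac{1}{148986} = - \frac{35}{74493}$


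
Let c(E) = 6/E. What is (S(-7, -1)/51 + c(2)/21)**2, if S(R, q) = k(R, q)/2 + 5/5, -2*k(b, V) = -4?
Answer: 4225/127449 ≈ 0.033150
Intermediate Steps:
k(b, V) = 2 (k(b, V) = -1/2*(-4) = 2)
S(R, q) = 2 (S(R, q) = 2/2 + 5/5 = 2*(1/2) + 5*(1/5) = 1 + 1 = 2)
(S(-7, -1)/51 + c(2)/21)**2 = (2/51 + (6/2)/21)**2 = (2*(1/51) + (6*(1/2))*(1/21))**2 = (2/51 + 3*(1/21))**2 = (2/51 + 1/7)**2 = (65/357)**2 = 4225/127449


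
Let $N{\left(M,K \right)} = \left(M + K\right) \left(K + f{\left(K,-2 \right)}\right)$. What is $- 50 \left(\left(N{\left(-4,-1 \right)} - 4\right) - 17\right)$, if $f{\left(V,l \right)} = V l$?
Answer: $1300$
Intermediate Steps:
$N{\left(M,K \right)} = - K \left(K + M\right)$ ($N{\left(M,K \right)} = \left(M + K\right) \left(K + K \left(-2\right)\right) = \left(K + M\right) \left(K - 2 K\right) = \left(K + M\right) \left(- K\right) = - K \left(K + M\right)$)
$- 50 \left(\left(N{\left(-4,-1 \right)} - 4\right) - 17\right) = - 50 \left(\left(- (\left(-1\right) \left(-1\right) - -4) - 4\right) - 17\right) = - 50 \left(\left(- (1 + 4) - 4\right) - 17\right) = - 50 \left(\left(\left(-1\right) 5 - 4\right) - 17\right) = - 50 \left(\left(-5 - 4\right) - 17\right) = - 50 \left(-9 - 17\right) = \left(-50\right) \left(-26\right) = 1300$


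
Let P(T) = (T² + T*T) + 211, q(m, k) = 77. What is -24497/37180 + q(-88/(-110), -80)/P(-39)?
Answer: -6984171/10995140 ≈ -0.63521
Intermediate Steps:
P(T) = 211 + 2*T² (P(T) = (T² + T²) + 211 = 2*T² + 211 = 211 + 2*T²)
-24497/37180 + q(-88/(-110), -80)/P(-39) = -24497/37180 + 77/(211 + 2*(-39)²) = -24497*1/37180 + 77/(211 + 2*1521) = -2227/3380 + 77/(211 + 3042) = -2227/3380 + 77/3253 = -6984171/10995140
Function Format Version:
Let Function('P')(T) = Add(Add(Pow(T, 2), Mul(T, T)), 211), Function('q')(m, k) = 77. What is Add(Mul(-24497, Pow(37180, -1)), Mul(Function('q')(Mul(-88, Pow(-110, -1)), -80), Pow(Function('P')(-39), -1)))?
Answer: Rational(-6984171, 10995140) ≈ -0.63521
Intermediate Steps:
Function('P')(T) = Add(211, Mul(2, Pow(T, 2))) (Function('P')(T) = Add(Add(Pow(T, 2), Pow(T, 2)), 211) = Add(Mul(2, Pow(T, 2)), 211) = Add(211, Mul(2, Pow(T, 2))))
Add(Mul(-24497, Pow(37180, -1)), Mul(Function('q')(Mul(-88, Pow(-110, -1)), -80), Pow(Function('P')(-39), -1))) = Add(Mul(-24497, Pow(37180, -1)), Mul(77, Pow(Add(211, Mul(2, Pow(-39, 2))), -1))) = Add(Mul(-24497, Rational(1, 37180)), Mul(77, Pow(Add(211, Mul(2, 1521)), -1))) = Add(Rational(-2227, 3380), Mul(77, Pow(Add(211, 3042), -1))) = Add(Rational(-2227, 3380), Mul(77, Pow(3253, -1))) = Add(Rational(-2227, 3380), Mul(77, Rational(1, 3253))) = Add(Rational(-2227, 3380), Rational(77, 3253)) = Rational(-6984171, 10995140)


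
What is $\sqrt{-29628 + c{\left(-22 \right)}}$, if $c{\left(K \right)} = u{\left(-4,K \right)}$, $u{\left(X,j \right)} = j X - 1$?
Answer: $i \sqrt{29541} \approx 171.88 i$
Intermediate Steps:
$u{\left(X,j \right)} = -1 + X j$ ($u{\left(X,j \right)} = X j - 1 = -1 + X j$)
$c{\left(K \right)} = -1 - 4 K$
$\sqrt{-29628 + c{\left(-22 \right)}} = \sqrt{-29628 - -87} = \sqrt{-29628 + \left(-1 + 88\right)} = \sqrt{-29628 + 87} = \sqrt{-29541} = i \sqrt{29541}$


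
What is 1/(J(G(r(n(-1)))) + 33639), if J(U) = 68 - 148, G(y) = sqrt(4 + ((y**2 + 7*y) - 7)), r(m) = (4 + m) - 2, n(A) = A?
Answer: 1/33559 ≈ 2.9798e-5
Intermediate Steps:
r(m) = 2 + m
G(y) = sqrt(-3 + y**2 + 7*y) (G(y) = sqrt(4 + (-7 + y**2 + 7*y)) = sqrt(-3 + y**2 + 7*y))
J(U) = -80
1/(J(G(r(n(-1)))) + 33639) = 1/(-80 + 33639) = 1/33559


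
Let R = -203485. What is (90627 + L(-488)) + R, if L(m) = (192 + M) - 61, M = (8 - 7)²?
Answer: -112726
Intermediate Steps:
M = 1 (M = 1² = 1)
L(m) = 132 (L(m) = (192 + 1) - 61 = 193 - 61 = 132)
(90627 + L(-488)) + R = (90627 + 132) - 203485 = 90759 - 203485 = -112726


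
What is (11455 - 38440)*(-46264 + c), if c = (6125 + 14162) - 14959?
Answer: 1104657960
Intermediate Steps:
c = 5328 (c = 20287 - 14959 = 5328)
(11455 - 38440)*(-46264 + c) = (11455 - 38440)*(-46264 + 5328) = -26985*(-40936) = 1104657960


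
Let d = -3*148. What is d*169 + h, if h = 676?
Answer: -74360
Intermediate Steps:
d = -444
d*169 + h = -444*169 + 676 = -75036 + 676 = -74360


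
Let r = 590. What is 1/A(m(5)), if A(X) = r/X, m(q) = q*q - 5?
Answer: 2/59 ≈ 0.033898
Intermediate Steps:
m(q) = -5 + q**2 (m(q) = q**2 - 5 = -5 + q**2)
A(X) = 590/X
1/A(m(5)) = 1/(590/(-5 + 5**2)) = 1/(590/(-5 + 25)) = 1/(590/20) = 1/(590*(1/20)) = 1/(59/2) = 2/59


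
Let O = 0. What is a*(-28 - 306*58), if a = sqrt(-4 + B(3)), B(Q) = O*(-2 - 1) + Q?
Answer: -17776*I ≈ -17776.0*I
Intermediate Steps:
B(Q) = Q (B(Q) = 0*(-2 - 1) + Q = 0*(-3) + Q = 0 + Q = Q)
a = I (a = sqrt(-4 + 3) = sqrt(-1) = I ≈ 1.0*I)
a*(-28 - 306*58) = I*(-28 - 306*58) = I*(-28 - 102*174) = I*(-28 - 17748) = I*(-17776) = -17776*I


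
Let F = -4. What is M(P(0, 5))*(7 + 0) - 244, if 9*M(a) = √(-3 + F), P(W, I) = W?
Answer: -244 + 7*I*√7/9 ≈ -244.0 + 2.0578*I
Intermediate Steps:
M(a) = I*√7/9 (M(a) = √(-3 - 4)/9 = √(-7)/9 = (I*√7)/9 = I*√7/9)
M(P(0, 5))*(7 + 0) - 244 = (I*√7/9)*(7 + 0) - 244 = (I*√7/9)*7 - 244 = 7*I*√7/9 - 244 = -244 + 7*I*√7/9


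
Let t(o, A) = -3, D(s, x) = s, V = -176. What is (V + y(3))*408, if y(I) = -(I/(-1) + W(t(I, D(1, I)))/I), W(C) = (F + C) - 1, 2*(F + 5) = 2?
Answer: -69496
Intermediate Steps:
F = -4 (F = -5 + (1/2)*2 = -5 + 1 = -4)
W(C) = -5 + C (W(C) = (-4 + C) - 1 = -5 + C)
y(I) = I + 8/I (y(I) = -(I/(-1) + (-5 - 3)/I) = -(I*(-1) - 8/I) = -(-I - 8/I) = I + 8/I)
(V + y(3))*408 = (-176 + (3 + 8/3))*408 = (-176 + 17/3)*408 = -511/3*408 = -69496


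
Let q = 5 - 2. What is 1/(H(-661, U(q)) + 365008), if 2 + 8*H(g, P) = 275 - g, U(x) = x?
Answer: 4/1460499 ≈ 2.7388e-6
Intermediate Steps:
q = 3
H(g, P) = 273/8 - g/8 (H(g, P) = -1/4 + (275 - g)/8 = -1/4 + (275/8 - g/8) = 273/8 - g/8)
1/(H(-661, U(q)) + 365008) = 1/((273/8 - 1/8*(-661)) + 365008) = 1/((273/8 + 661/8) + 365008) = 1/(467/4 + 365008) = 1/(1460499/4) = 4/1460499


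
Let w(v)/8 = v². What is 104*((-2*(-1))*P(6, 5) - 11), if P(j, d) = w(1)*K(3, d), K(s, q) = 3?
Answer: 3848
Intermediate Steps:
w(v) = 8*v²
P(j, d) = 24 (P(j, d) = (8*1²)*3 = (8*1)*3 = 8*3 = 24)
104*((-2*(-1))*P(6, 5) - 11) = 104*(-2*(-1)*24 - 11) = 104*(2*24 - 11) = 104*(48 - 11) = 104*37 = 3848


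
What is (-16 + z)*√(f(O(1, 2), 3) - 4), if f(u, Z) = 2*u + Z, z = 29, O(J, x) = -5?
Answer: 13*I*√11 ≈ 43.116*I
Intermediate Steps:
f(u, Z) = Z + 2*u
(-16 + z)*√(f(O(1, 2), 3) - 4) = (-16 + 29)*√((3 + 2*(-5)) - 4) = 13*√((3 - 10) - 4) = 13*√(-7 - 4) = 13*√(-11) = 13*(I*√11) = 13*I*√11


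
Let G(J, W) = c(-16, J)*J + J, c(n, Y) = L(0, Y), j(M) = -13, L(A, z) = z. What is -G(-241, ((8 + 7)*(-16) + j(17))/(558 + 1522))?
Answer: -57840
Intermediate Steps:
c(n, Y) = Y
G(J, W) = J + J² (G(J, W) = J*J + J = J² + J = J + J²)
-G(-241, ((8 + 7)*(-16) + j(17))/(558 + 1522)) = -(-241)*(1 - 241) = -(-241)*(-240) = -1*57840 = -57840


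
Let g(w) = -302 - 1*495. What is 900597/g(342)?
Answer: -900597/797 ≈ -1130.0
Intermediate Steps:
g(w) = -797 (g(w) = -302 - 495 = -797)
900597/g(342) = 900597/(-797) = 900597*(-1/797) = -900597/797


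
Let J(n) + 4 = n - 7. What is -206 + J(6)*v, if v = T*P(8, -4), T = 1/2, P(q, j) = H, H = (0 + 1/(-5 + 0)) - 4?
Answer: -391/2 ≈ -195.50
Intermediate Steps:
H = -21/5 (H = (0 + 1/(-5)) - 4 = (0 - ⅕) - 4 = -⅕ - 4 = -21/5 ≈ -4.2000)
J(n) = -11 + n (J(n) = -4 + (n - 7) = -4 + (-7 + n) = -11 + n)
P(q, j) = -21/5
T = ½ ≈ 0.50000
v = -21/10 (v = (½)*(-21/5) = -21/10 ≈ -2.1000)
-206 + J(6)*v = -206 + (-11 + 6)*(-21/10) = -206 - 5*(-21/10) = -206 + 21/2 = -391/2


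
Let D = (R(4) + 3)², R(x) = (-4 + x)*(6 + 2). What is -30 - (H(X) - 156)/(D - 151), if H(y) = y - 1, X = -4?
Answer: -4421/142 ≈ -31.134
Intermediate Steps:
H(y) = -1 + y
R(x) = -32 + 8*x (R(x) = (-4 + x)*8 = -32 + 8*x)
D = 9 (D = ((-32 + 8*4) + 3)² = ((-32 + 32) + 3)² = (0 + 3)² = 3² = 9)
-30 - (H(X) - 156)/(D - 151) = -30 - ((-1 - 4) - 156)/(9 - 151) = -30 - (-5 - 156)/(-142) = -30 - (-161)*(-1)/142 = -30 - 1*161/142 = -30 - 161/142 = -4421/142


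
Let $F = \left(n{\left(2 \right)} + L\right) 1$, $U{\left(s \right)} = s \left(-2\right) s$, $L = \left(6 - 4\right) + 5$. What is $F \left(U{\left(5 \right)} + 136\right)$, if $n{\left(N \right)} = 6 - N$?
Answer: $946$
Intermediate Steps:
$L = 7$ ($L = 2 + 5 = 7$)
$U{\left(s \right)} = - 2 s^{2}$ ($U{\left(s \right)} = - 2 s s = - 2 s^{2}$)
$F = 11$ ($F = \left(\left(6 - 2\right) + 7\right) 1 = \left(4 + 7\right) 1 = 11 \cdot 1 = 11$)
$F \left(U{\left(5 \right)} + 136\right) = 11 \left(- 2 \cdot 5^{2} + 136\right) = 11 \left(\left(-2\right) 25 + 136\right) = 11 \left(-50 + 136\right) = 11 \cdot 86 = 946$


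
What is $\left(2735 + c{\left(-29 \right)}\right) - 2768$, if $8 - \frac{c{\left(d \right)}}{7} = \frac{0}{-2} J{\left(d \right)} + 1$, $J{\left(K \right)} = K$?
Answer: $16$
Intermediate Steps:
$c{\left(d \right)} = 49$ ($c{\left(d \right)} = 56 - 7 \left(\frac{0}{-2} d + 1\right) = 56 - 7 \left(0 \left(- \frac{1}{2}\right) d + 1\right) = 56 - 7 \left(0 d + 1\right) = 56 - 7 \left(0 + 1\right) = 56 - 7 = 49$)
$\left(2735 + c{\left(-29 \right)}\right) - 2768 = \left(2735 + 49\right) - 2768 = 2784 - 2768 = 16$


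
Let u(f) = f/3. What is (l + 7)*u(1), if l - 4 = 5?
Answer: 16/3 ≈ 5.3333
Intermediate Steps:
l = 9 (l = 4 + 5 = 9)
u(f) = f/3 (u(f) = f*(1/3) = f/3)
(l + 7)*u(1) = (9 + 7)*((1/3)*1) = 16*(1/3) = 16/3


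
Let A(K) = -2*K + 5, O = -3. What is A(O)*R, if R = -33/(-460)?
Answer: 363/460 ≈ 0.78913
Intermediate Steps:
R = 33/460 (R = -33*(-1/460) = 33/460 ≈ 0.071739)
A(K) = 5 - 2*K
A(O)*R = (5 - 2*(-3))*(33/460) = (5 + 6)*(33/460) = 11*(33/460) = 363/460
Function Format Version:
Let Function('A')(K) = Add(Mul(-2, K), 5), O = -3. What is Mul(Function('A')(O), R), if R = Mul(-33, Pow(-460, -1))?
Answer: Rational(363, 460) ≈ 0.78913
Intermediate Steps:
R = Rational(33, 460) (R = Mul(-33, Rational(-1, 460)) = Rational(33, 460) ≈ 0.071739)
Function('A')(K) = Add(5, Mul(-2, K))
Mul(Function('A')(O), R) = Mul(Add(5, Mul(-2, -3)), Rational(33, 460)) = Mul(Add(5, 6), Rational(33, 460)) = Mul(11, Rational(33, 460)) = Rational(363, 460)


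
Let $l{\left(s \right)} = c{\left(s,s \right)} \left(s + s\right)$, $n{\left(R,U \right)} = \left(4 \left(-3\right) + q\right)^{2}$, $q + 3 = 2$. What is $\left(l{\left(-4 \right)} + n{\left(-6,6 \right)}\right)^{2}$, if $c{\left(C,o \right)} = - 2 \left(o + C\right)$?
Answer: $1681$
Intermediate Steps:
$q = -1$ ($q = -3 + 2 = -1$)
$n{\left(R,U \right)} = 169$ ($n{\left(R,U \right)} = \left(4 \left(-3\right) - 1\right)^{2} = \left(-12 - 1\right)^{2} = \left(-13\right)^{2} = 169$)
$c{\left(C,o \right)} = - 2 C - 2 o$ ($c{\left(C,o \right)} = - 2 \left(C + o\right) = - 2 C - 2 o$)
$l{\left(s \right)} = - 8 s^{2}$ ($l{\left(s \right)} = \left(- 2 s - 2 s\right) \left(s + s\right) = - 4 s 2 s = - 8 s^{2}$)
$\left(l{\left(-4 \right)} + n{\left(-6,6 \right)}\right)^{2} = \left(- 8 \left(-4\right)^{2} + 169\right)^{2} = \left(\left(-8\right) 16 + 169\right)^{2} = \left(-128 + 169\right)^{2} = 41^{2} = 1681$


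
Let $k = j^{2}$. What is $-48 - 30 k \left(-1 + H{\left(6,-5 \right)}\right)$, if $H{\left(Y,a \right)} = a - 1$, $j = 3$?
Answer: $1842$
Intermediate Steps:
$k = 9$ ($k = 3^{2} = 9$)
$H{\left(Y,a \right)} = -1 + a$
$-48 - 30 k \left(-1 + H{\left(6,-5 \right)}\right) = -48 - 30 \cdot 9 \left(-1 - 6\right) = -48 - 30 \cdot 9 \left(-7\right) = -48 - -1890 = -48 + 1890 = 1842$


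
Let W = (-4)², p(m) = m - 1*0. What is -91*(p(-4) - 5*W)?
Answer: 7644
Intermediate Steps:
p(m) = m (p(m) = m + 0 = m)
W = 16
-91*(p(-4) - 5*W) = -91*(-4 - 5*16) = -91*(-4 - 80) = -91*(-84) = 7644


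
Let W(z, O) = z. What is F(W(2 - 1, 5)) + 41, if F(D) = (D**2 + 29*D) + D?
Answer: 72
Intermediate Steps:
F(D) = D**2 + 30*D
F(W(2 - 1, 5)) + 41 = (2 - 1)*(30 + (2 - 1)) + 41 = 1*(30 + 1) + 41 = 1*31 + 41 = 31 + 41 = 72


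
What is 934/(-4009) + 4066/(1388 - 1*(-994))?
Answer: 7037903/4774719 ≈ 1.4740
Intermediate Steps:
934/(-4009) + 4066/(1388 - 1*(-994)) = 934*(-1/4009) + 4066/(1388 + 994) = -934/4009 + 4066/2382 = -934/4009 + 4066*(1/2382) = -934/4009 + 2033/1191 = 7037903/4774719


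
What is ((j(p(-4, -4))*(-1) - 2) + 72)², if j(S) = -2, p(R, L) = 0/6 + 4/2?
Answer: 5184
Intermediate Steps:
p(R, L) = 2 (p(R, L) = 0*(⅙) + 4*(½) = 0 + 2 = 2)
((j(p(-4, -4))*(-1) - 2) + 72)² = ((-2*(-1) - 2) + 72)² = ((2 - 2) + 72)² = (0 + 72)² = 72² = 5184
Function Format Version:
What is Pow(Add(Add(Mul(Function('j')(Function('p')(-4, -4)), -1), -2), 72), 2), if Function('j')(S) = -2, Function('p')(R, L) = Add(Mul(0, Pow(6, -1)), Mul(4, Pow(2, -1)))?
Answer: 5184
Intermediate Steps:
Function('p')(R, L) = 2 (Function('p')(R, L) = Add(Mul(0, Rational(1, 6)), Mul(4, Rational(1, 2))) = Add(0, 2) = 2)
Pow(Add(Add(Mul(Function('j')(Function('p')(-4, -4)), -1), -2), 72), 2) = Pow(Add(Add(Mul(-2, -1), -2), 72), 2) = Pow(Add(Add(2, -2), 72), 2) = Pow(Add(0, 72), 2) = Pow(72, 2) = 5184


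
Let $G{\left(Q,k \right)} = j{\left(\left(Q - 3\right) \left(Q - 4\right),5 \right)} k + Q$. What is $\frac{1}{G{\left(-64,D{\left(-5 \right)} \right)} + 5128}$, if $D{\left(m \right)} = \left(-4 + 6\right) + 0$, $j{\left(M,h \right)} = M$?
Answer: $\frac{1}{14176} \approx 7.0542 \cdot 10^{-5}$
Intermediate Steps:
$D{\left(m \right)} = 2$ ($D{\left(m \right)} = 2 + 0 = 2$)
$G{\left(Q,k \right)} = Q + k \left(-4 + Q\right) \left(-3 + Q\right)$ ($G{\left(Q,k \right)} = \left(Q - 3\right) \left(Q - 4\right) k + Q = \left(-3 + Q\right) \left(-4 + Q\right) k + Q = \left(-4 + Q\right) \left(-3 + Q\right) k + Q = k \left(-4 + Q\right) \left(-3 + Q\right) + Q = Q + k \left(-4 + Q\right) \left(-3 + Q\right)$)
$\frac{1}{G{\left(-64,D{\left(-5 \right)} \right)} + 5128} = \frac{1}{\left(-64 + 2 \left(12 + \left(-64\right)^{2} - -448\right)\right) + 5128} = \frac{1}{\left(-64 + 2 \left(12 + 4096 + 448\right)\right) + 5128} = \frac{1}{\left(-64 + 2 \cdot 4556\right) + 5128} = \frac{1}{\left(-64 + 9112\right) + 5128} = \frac{1}{9048 + 5128} = \frac{1}{14176}$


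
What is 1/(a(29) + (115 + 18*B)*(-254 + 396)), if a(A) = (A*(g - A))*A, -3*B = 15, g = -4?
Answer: -1/24203 ≈ -4.1317e-5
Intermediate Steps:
B = -5 (B = -⅓*15 = -5)
a(A) = A²*(-4 - A) (a(A) = (A*(-4 - A))*A = A²*(-4 - A))
1/(a(29) + (115 + 18*B)*(-254 + 396)) = 1/(29²*(-4 - 1*29) + (115 + 18*(-5))*(-254 + 396)) = 1/(841*(-4 - 29) + (115 - 90)*142) = 1/(841*(-33) + 25*142) = 1/(-27753 + 3550) = 1/(-24203) = -1/24203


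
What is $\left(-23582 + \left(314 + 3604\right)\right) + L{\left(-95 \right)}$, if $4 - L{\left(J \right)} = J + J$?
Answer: $-19470$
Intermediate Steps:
$L{\left(J \right)} = 4 - 2 J$ ($L{\left(J \right)} = 4 - \left(J + J\right) = 4 - 2 J$)
$\left(-23582 + \left(314 + 3604\right)\right) + L{\left(-95 \right)} = \left(-23582 + \left(314 + 3604\right)\right) + \left(4 - -190\right) = \left(-23582 + 3918\right) + \left(4 + 190\right) = -19664 + 194 = -19470$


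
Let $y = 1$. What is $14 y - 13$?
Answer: $1$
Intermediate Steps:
$14 y - 13 = 14 \cdot 1 - 13 = 14 - 13 = 1$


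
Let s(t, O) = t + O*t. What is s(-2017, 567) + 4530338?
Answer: 3384682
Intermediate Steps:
s(-2017, 567) + 4530338 = -2017*(1 + 567) + 4530338 = -2017*568 + 4530338 = -1145656 + 4530338 = 3384682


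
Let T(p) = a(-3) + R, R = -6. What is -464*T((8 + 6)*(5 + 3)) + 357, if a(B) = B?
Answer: 4533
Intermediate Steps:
T(p) = -9 (T(p) = -3 - 6 = -9)
-464*T((8 + 6)*(5 + 3)) + 357 = -464*(-9) + 357 = 4176 + 357 = 4533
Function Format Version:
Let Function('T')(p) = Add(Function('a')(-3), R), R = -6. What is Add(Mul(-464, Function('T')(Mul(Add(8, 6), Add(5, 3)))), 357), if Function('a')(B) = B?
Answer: 4533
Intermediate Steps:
Function('T')(p) = -9 (Function('T')(p) = Add(-3, -6) = -9)
Add(Mul(-464, Function('T')(Mul(Add(8, 6), Add(5, 3)))), 357) = Add(Mul(-464, -9), 357) = Add(4176, 357) = 4533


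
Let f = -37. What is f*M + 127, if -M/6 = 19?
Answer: 4345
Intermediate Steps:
M = -114 (M = -6*19 = -114)
f*M + 127 = -37*(-114) + 127 = 4218 + 127 = 4345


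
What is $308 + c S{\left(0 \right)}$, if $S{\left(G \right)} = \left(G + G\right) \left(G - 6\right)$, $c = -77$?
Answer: $308$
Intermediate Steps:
$S{\left(G \right)} = 2 G \left(-6 + G\right)$ ($S{\left(G \right)} = 2 G \left(G - 6\right) = 2 G \left(-6 + G\right)$)
$308 + c S{\left(0 \right)} = 308 - 77 \cdot 2 \cdot 0 \left(-6 + 0\right) = 308 - 77 \cdot 2 \cdot 0 \left(-6\right) = 308 - 0 = 308 + 0 = 308$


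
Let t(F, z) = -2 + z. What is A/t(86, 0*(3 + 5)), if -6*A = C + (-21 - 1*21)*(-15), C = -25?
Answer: 605/12 ≈ 50.417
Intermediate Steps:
A = -605/6 (A = -(-25 + (-21 - 1*21)*(-15))/6 = -(-25 + (-21 - 21)*(-15))/6 = -(-25 - 42*(-15))/6 = -(-25 + 630)/6 = -⅙*605 = -605/6 ≈ -100.83)
A/t(86, 0*(3 + 5)) = -605/(6*(-2 + 0*(3 + 5))) = -605/(6*(-2 + 0*8)) = -605/(6*(-2 + 0)) = -605/6/(-2) = -605/6*(-½) = 605/12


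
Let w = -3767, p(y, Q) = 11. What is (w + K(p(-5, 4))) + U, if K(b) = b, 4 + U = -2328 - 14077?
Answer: -20165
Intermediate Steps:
U = -16409 (U = -4 + (-2328 - 14077) = -4 - 16405 = -16409)
(w + K(p(-5, 4))) + U = (-3767 + 11) - 16409 = -3756 - 16409 = -20165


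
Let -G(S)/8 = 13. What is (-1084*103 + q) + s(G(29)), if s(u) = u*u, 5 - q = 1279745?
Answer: -1380576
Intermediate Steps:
q = -1279740 (q = 5 - 1*1279745 = 5 - 1279745 = -1279740)
G(S) = -104 (G(S) = -8*13 = -104)
s(u) = u**2
(-1084*103 + q) + s(G(29)) = (-1084*103 - 1279740) + (-104)**2 = (-111652 - 1279740) + 10816 = -1391392 + 10816 = -1380576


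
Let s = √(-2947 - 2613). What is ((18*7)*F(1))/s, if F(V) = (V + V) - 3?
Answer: 63*I*√1390/1390 ≈ 1.6898*I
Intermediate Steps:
F(V) = -3 + 2*V (F(V) = 2*V - 3 = -3 + 2*V)
s = 2*I*√1390 (s = √(-5560) = 2*I*√1390 ≈ 74.565*I)
((18*7)*F(1))/s = ((18*7)*(-3 + 2*1))/((2*I*√1390)) = (126*(-3 + 2))*(-I*√1390/2780) = (126*(-1))*(-I*√1390/2780) = -(-63)*I*√1390/1390 = 63*I*√1390/1390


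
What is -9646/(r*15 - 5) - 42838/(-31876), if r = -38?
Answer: 166053873/9164350 ≈ 18.120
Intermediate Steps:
-9646/(r*15 - 5) - 42838/(-31876) = -9646/(-38*15 - 5) - 42838/(-31876) = -9646/(-570 - 5) - 42838*(-1/31876) = -9646/(-575) + 21419/15938 = -9646*(-1/575) + 21419/15938 = 9646/575 + 21419/15938 = 166053873/9164350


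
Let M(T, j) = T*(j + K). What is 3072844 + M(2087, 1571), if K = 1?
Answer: 6353608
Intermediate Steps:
M(T, j) = T*(1 + j) (M(T, j) = T*(j + 1) = T*(1 + j))
3072844 + M(2087, 1571) = 3072844 + 2087*(1 + 1571) = 3072844 + 2087*1572 = 3072844 + 3280764 = 6353608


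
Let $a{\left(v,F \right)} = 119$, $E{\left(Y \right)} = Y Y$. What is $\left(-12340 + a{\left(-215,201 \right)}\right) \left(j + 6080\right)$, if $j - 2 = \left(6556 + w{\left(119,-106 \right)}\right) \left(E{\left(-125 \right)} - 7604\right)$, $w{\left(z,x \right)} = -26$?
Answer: $-640175233852$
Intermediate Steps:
$E{\left(Y \right)} = Y^{2}$
$j = 52377132$ ($j = 2 + \left(6556 - 26\right) \left(\left(-125\right)^{2} - 7604\right) = 2 + 6530 \left(15625 - 7604\right) = 2 + 6530 \cdot 8021 = 2 + 52377130 = 52377132$)
$\left(-12340 + a{\left(-215,201 \right)}\right) \left(j + 6080\right) = \left(-12340 + 119\right) \left(52377132 + 6080\right) = \left(-12221\right) 52383212 = -640175233852$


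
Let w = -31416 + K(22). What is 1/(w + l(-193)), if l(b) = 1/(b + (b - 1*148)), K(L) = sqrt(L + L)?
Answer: -8958461430/281439028514161 - 570312*sqrt(11)/281439028514161 ≈ -3.1838e-5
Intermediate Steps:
K(L) = sqrt(2)*sqrt(L) (K(L) = sqrt(2*L) = sqrt(2)*sqrt(L))
l(b) = 1/(-148 + 2*b) (l(b) = 1/(b + (b - 148)) = 1/(b + (-148 + b)) = 1/(-148 + 2*b))
w = -31416 + 2*sqrt(11) (w = -31416 + sqrt(2)*sqrt(22) = -31416 + 2*sqrt(11) ≈ -31409.)
1/(w + l(-193)) = 1/((-31416 + 2*sqrt(11)) + 1/(2*(-74 - 193))) = 1/((-31416 + 2*sqrt(11)) + (1/2)/(-267)) = 1/((-31416 + 2*sqrt(11)) + (1/2)*(-1/267)) = 1/((-31416 + 2*sqrt(11)) - 1/534) = 1/(-16776145/534 + 2*sqrt(11))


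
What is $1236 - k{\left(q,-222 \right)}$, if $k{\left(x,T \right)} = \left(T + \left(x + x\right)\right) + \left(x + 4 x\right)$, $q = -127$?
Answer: $2347$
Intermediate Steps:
$k{\left(x,T \right)} = T + 7 x$ ($k{\left(x,T \right)} = \left(T + 2 x\right) + 5 x = T + 7 x$)
$1236 - k{\left(q,-222 \right)} = 1236 - \left(-222 + 7 \left(-127\right)\right) = 1236 - \left(-222 - 889\right) = 1236 - -1111 = 1236 + 1111 = 2347$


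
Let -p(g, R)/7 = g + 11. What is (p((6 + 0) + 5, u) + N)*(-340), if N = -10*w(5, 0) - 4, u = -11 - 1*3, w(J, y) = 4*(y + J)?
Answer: 121720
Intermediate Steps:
w(J, y) = 4*J + 4*y (w(J, y) = 4*(J + y) = 4*J + 4*y)
u = -14 (u = -11 - 3 = -14)
p(g, R) = -77 - 7*g (p(g, R) = -7*(g + 11) = -7*(11 + g) = -77 - 7*g)
N = -204 (N = -10*(4*5 + 4*0) - 4 = -10*(20 + 0) - 4 = -10*20 - 4 = -200 - 4 = -204)
(p((6 + 0) + 5, u) + N)*(-340) = ((-77 - 7*((6 + 0) + 5)) - 204)*(-340) = ((-77 - 7*(6 + 5)) - 204)*(-340) = ((-77 - 7*11) - 204)*(-340) = ((-77 - 77) - 204)*(-340) = (-154 - 204)*(-340) = -358*(-340) = 121720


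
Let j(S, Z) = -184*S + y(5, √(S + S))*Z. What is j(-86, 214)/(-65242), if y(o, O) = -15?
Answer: -6307/32621 ≈ -0.19334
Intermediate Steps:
j(S, Z) = -184*S - 15*Z
j(-86, 214)/(-65242) = (-184*(-86) - 15*214)/(-65242) = (15824 - 3210)*(-1/65242) = 12614*(-1/65242) = -6307/32621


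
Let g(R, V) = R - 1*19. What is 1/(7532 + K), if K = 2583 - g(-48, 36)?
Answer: 1/10182 ≈ 9.8213e-5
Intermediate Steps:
g(R, V) = -19 + R (g(R, V) = R - 19 = -19 + R)
K = 2650 (K = 2583 - (-19 - 48) = 2583 - 1*(-67) = 2583 + 67 = 2650)
1/(7532 + K) = 1/(7532 + 2650) = 1/10182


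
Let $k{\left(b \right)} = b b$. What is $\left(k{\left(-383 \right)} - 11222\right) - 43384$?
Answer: $92083$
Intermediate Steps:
$k{\left(b \right)} = b^{2}$
$\left(k{\left(-383 \right)} - 11222\right) - 43384 = \left(\left(-383\right)^{2} - 11222\right) - 43384 = \left(146689 - 11222\right) - 43384 = 135467 - 43384 = 92083$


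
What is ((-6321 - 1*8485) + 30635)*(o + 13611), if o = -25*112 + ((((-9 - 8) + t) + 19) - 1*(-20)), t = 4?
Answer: 171538873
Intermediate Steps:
o = -2774 (o = -25*112 + ((((-9 - 8) + 4) + 19) - 1*(-20)) = -2800 + (((-17 + 4) + 19) + 20) = -2800 + ((-13 + 19) + 20) = -2800 + (6 + 20) = -2800 + 26 = -2774)
((-6321 - 1*8485) + 30635)*(o + 13611) = ((-6321 - 1*8485) + 30635)*(-2774 + 13611) = ((-6321 - 8485) + 30635)*10837 = (-14806 + 30635)*10837 = 15829*10837 = 171538873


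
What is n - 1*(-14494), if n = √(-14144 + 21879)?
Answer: 14494 + √7735 ≈ 14582.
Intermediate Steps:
n = √7735 ≈ 87.949
n - 1*(-14494) = √7735 - 1*(-14494) = √7735 + 14494 = 14494 + √7735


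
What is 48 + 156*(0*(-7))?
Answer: 48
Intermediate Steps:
48 + 156*(0*(-7)) = 48 + 156*0 = 48 + 0 = 48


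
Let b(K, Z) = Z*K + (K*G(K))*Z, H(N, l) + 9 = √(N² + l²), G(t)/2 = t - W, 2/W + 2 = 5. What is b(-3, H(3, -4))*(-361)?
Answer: 27436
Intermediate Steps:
W = ⅔ (W = 2/(-2 + 5) = 2/3 = 2*(⅓) = ⅔ ≈ 0.66667)
G(t) = -4/3 + 2*t (G(t) = 2*(t - 1*⅔) = 2*(t - ⅔) = 2*(-⅔ + t) = -4/3 + 2*t)
H(N, l) = -9 + √(N² + l²)
b(K, Z) = K*Z + K*Z*(-4/3 + 2*K) (b(K, Z) = Z*K + (K*(-4/3 + 2*K))*Z = K*Z + K*Z*(-4/3 + 2*K))
b(-3, H(3, -4))*(-361) = ((⅓)*(-3)*(-9 + √(3² + (-4)²))*(-1 + 6*(-3)))*(-361) = ((⅓)*(-3)*(-9 + √(9 + 16))*(-1 - 18))*(-361) = ((⅓)*(-3)*(-9 + √25)*(-19))*(-361) = ((⅓)*(-3)*(-9 + 5)*(-19))*(-361) = ((⅓)*(-3)*(-4)*(-19))*(-361) = -76*(-361) = 27436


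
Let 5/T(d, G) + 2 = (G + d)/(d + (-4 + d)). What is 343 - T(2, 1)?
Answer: 343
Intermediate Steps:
T(d, G) = 5/(-2 + (G + d)/(-4 + 2*d)) (T(d, G) = 5/(-2 + (G + d)/(d + (-4 + d))) = 5/(-2 + (G + d)/(-4 + 2*d)))
343 - T(2, 1) = 343 - 10*(-2 + 2)/(8 + 1 - 3*2) = 343 - 10*0/(8 + 1 - 6) = 343 - 10*0/3 = 343 - 1*0 = 343 + 0 = 343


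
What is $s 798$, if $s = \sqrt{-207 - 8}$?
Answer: $798 i \sqrt{215} \approx 11701.0 i$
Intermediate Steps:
$s = i \sqrt{215}$ ($s = \sqrt{-215} = i \sqrt{215} \approx 14.663 i$)
$s 798 = i \sqrt{215} \cdot 798 = 798 i \sqrt{215}$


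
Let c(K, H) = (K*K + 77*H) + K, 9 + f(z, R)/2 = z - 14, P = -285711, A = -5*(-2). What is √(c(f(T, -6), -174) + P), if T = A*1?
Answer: 7*I*√6091 ≈ 546.31*I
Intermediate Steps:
A = 10
T = 10 (T = 10*1 = 10)
f(z, R) = -46 + 2*z (f(z, R) = -18 + 2*(z - 14) = -18 + 2*(-14 + z) = -18 + (-28 + 2*z) = -46 + 2*z)
c(K, H) = K + K² + 77*H (c(K, H) = (K² + 77*H) + K = K + K² + 77*H)
√(c(f(T, -6), -174) + P) = √(((-46 + 2*10) + (-46 + 2*10)² + 77*(-174)) - 285711) = √(((-46 + 20) + (-46 + 20)² - 13398) - 285711) = √((-26 + (-26)² - 13398) - 285711) = √((-26 + 676 - 13398) - 285711) = √(-12748 - 285711) = √(-298459) = 7*I*√6091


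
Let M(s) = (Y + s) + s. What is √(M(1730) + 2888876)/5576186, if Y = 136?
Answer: √723118/2788093 ≈ 0.00030500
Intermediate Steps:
M(s) = 136 + 2*s (M(s) = (136 + s) + s = 136 + 2*s)
√(M(1730) + 2888876)/5576186 = √((136 + 2*1730) + 2888876)/5576186 = √((136 + 3460) + 2888876)*(1/5576186) = √(3596 + 2888876)*(1/5576186) = √2892472*(1/5576186) = (2*√723118)*(1/5576186) = √723118/2788093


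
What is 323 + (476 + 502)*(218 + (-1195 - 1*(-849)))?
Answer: -124861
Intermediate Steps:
323 + (476 + 502)*(218 + (-1195 - 1*(-849))) = 323 + 978*(218 + (-1195 + 849)) = 323 + 978*(218 - 346) = 323 + 978*(-128) = 323 - 125184 = -124861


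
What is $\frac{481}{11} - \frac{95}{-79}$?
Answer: $\frac{39044}{869} \approx 44.93$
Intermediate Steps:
$\frac{481}{11} - \frac{95}{-79} = 481 \cdot \frac{1}{11} - - \frac{95}{79} = \frac{481}{11} + \frac{95}{79} = \frac{39044}{869}$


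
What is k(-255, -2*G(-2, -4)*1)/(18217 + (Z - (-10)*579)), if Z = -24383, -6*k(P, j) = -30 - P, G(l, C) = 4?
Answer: 75/752 ≈ 0.099734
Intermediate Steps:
k(P, j) = 5 + P/6 (k(P, j) = -(-30 - P)/6 = 5 + P/6)
k(-255, -2*G(-2, -4)*1)/(18217 + (Z - (-10)*579)) = (5 + (⅙)*(-255))/(18217 + (-24383 - (-10)*579)) = (5 - 85/2)/(18217 + (-24383 - 1*(-5790))) = -75/(2*(18217 + (-24383 + 5790))) = -75/(2*(18217 - 18593)) = -75/2/(-376) = -75/2*(-1/376) = 75/752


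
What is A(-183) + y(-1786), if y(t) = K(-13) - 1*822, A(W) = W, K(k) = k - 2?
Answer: -1020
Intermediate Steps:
K(k) = -2 + k
y(t) = -837 (y(t) = (-2 - 13) - 1*822 = -15 - 822 = -837)
A(-183) + y(-1786) = -183 - 837 = -1020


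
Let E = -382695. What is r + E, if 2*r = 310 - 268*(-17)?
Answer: -380262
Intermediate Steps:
r = 2433 (r = (310 - 268*(-17))/2 = (310 + 4556)/2 = (1/2)*4866 = 2433)
r + E = 2433 - 382695 = -380262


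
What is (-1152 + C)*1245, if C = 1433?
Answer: 349845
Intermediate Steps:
(-1152 + C)*1245 = (-1152 + 1433)*1245 = 281*1245 = 349845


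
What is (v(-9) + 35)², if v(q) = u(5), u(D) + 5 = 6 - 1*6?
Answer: 900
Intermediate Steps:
u(D) = -5 (u(D) = -5 + (6 - 1*6) = -5 + (6 - 6) = -5 + 0 = -5)
v(q) = -5
(v(-9) + 35)² = (-5 + 35)² = 30² = 900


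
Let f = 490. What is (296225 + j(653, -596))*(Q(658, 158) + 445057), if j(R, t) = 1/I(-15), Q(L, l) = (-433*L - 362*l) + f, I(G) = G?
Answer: 153203092146/5 ≈ 3.0641e+10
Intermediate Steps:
Q(L, l) = 490 - 433*L - 362*l (Q(L, l) = (-433*L - 362*l) + 490 = 490 - 433*L - 362*l)
j(R, t) = -1/15 (j(R, t) = 1/(-15) = -1/15)
(296225 + j(653, -596))*(Q(658, 158) + 445057) = (296225 - 1/15)*((490 - 433*658 - 362*158) + 445057) = 4443374*((490 - 284914 - 57196) + 445057)/15 = 4443374*(-341620 + 445057)/15 = (4443374/15)*103437 = 153203092146/5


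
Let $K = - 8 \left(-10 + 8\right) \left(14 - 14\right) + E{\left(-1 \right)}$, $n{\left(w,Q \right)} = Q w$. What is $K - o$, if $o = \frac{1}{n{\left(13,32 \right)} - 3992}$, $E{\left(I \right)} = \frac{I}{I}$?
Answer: $\frac{3577}{3576} \approx 1.0003$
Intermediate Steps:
$E{\left(I \right)} = 1$
$K = 1$ ($K = - 8 \left(-10 + 8\right) \left(14 - 14\right) + 1 = - 8 \left(\left(-2\right) 0\right) + 1 = \left(-8\right) 0 + 1 = 0 + 1 = 1$)
$o = - \frac{1}{3576}$ ($o = \frac{1}{32 \cdot 13 - 3992} = \frac{1}{416 - 3992} = \frac{1}{-3576} = - \frac{1}{3576} \approx -0.00027964$)
$K - o = 1 - - \frac{1}{3576} = 1 + \frac{1}{3576} = \frac{3577}{3576}$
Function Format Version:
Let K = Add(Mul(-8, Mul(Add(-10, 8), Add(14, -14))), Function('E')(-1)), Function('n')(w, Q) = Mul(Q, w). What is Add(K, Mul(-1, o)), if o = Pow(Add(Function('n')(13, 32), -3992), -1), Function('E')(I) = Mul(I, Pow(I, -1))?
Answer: Rational(3577, 3576) ≈ 1.0003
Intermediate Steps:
Function('E')(I) = 1
K = 1 (K = Add(Mul(-8, Mul(Add(-10, 8), Add(14, -14))), 1) = Add(Mul(-8, Mul(-2, 0)), 1) = Add(Mul(-8, 0), 1) = Add(0, 1) = 1)
o = Rational(-1, 3576) (o = Pow(Add(Mul(32, 13), -3992), -1) = Pow(Add(416, -3992), -1) = Pow(-3576, -1) = Rational(-1, 3576) ≈ -0.00027964)
Add(K, Mul(-1, o)) = Add(1, Mul(-1, Rational(-1, 3576))) = Add(1, Rational(1, 3576)) = Rational(3577, 3576)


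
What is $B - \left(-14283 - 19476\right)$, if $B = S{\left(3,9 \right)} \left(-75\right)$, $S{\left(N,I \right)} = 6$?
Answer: $33309$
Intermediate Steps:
$B = -450$ ($B = 6 \left(-75\right) = -450$)
$B - \left(-14283 - 19476\right) = -450 - \left(-14283 - 19476\right) = -450 - -33759 = -450 + 33759 = 33309$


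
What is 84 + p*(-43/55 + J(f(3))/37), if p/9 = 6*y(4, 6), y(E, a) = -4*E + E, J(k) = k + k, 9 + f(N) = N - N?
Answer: 1843428/2035 ≈ 905.86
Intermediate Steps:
f(N) = -9 (f(N) = -9 + (N - N) = -9 + 0 = -9)
J(k) = 2*k
y(E, a) = -3*E
p = -648 (p = 9*(6*(-3*4)) = 9*(6*(-12)) = 9*(-72) = -648)
84 + p*(-43/55 + J(f(3))/37) = 84 - 648*(-43/55 + (2*(-9))/37) = 84 - 648*(-43*1/55 - 18*1/37) = 84 - 648*(-43/55 - 18/37) = 84 - 648*(-2581/2035) = 84 + 1672488/2035 = 1843428/2035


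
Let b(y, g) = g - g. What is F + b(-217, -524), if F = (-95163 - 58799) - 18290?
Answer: -172252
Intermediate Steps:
b(y, g) = 0
F = -172252 (F = -153962 - 18290 = -172252)
F + b(-217, -524) = -172252 + 0 = -172252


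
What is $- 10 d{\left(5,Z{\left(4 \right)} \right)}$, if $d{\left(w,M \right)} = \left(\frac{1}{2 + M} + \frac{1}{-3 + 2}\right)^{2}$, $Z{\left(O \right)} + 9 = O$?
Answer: $- \frac{160}{9} \approx -17.778$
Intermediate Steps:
$Z{\left(O \right)} = -9 + O$
$d{\left(w,M \right)} = \left(-1 + \frac{1}{2 + M}\right)^{2}$ ($d{\left(w,M \right)} = \left(\frac{1}{2 + M} + \frac{1}{-1}\right)^{2} = \left(\frac{1}{2 + M} - 1\right)^{2} = \left(-1 + \frac{1}{2 + M}\right)^{2}$)
$- 10 d{\left(5,Z{\left(4 \right)} \right)} = - 10 \frac{\left(1 + \left(-9 + 4\right)\right)^{2}}{\left(2 + \left(-9 + 4\right)\right)^{2}} = - 10 \frac{\left(1 - 5\right)^{2}}{\left(2 - 5\right)^{2}} = - 10 \frac{\left(-4\right)^{2}}{9} = - 10 \cdot 16 \cdot \frac{1}{9} = \left(-10\right) \frac{16}{9} = - \frac{160}{9}$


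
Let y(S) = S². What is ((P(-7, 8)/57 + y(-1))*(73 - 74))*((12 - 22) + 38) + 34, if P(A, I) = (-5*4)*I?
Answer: 4822/57 ≈ 84.596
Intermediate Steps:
P(A, I) = -20*I
((P(-7, 8)/57 + y(-1))*(73 - 74))*((12 - 22) + 38) + 34 = ((-20*8/57 + (-1)²)*(73 - 74))*((12 - 22) + 38) + 34 = ((-160*1/57 + 1)*(-1))*(-10 + 38) + 34 = ((-160/57 + 1)*(-1))*28 + 34 = -103/57*(-1)*28 + 34 = (103/57)*28 + 34 = 2884/57 + 34 = 4822/57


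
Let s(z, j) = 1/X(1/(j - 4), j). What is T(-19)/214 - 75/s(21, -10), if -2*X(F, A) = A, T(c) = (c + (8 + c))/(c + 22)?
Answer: -40130/107 ≈ -375.05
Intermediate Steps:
T(c) = (8 + 2*c)/(22 + c)
X(F, A) = -A/2
s(z, j) = -2/j (s(z, j) = 1/(-j/2) = -2/j)
T(-19)/214 - 75/s(21, -10) = (2*(4 - 19)/(22 - 19))/214 - 75/((-2/(-10))) = (2*(-15)/3)*(1/214) - 75/((-2*(-1/10))) = (2*(1/3)*(-15))*(1/214) - 75/1/5 = -10*1/214 - 75*5 = -5/107 - 375 = -40130/107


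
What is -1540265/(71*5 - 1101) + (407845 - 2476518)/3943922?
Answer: 1518285447318/735541453 ≈ 2064.2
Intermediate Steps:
-1540265/(71*5 - 1101) + (407845 - 2476518)/3943922 = -1540265/(355 - 1101) - 2068673*1/3943922 = -1540265/(-746) - 2068673/3943922 = -1540265*(-1/746) - 2068673/3943922 = 1540265/746 - 2068673/3943922 = 1518285447318/735541453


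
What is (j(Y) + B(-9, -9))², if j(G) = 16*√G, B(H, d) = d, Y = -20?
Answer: (9 - 32*I*√5)² ≈ -5039.0 - 1288.0*I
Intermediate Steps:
(j(Y) + B(-9, -9))² = (16*√(-20) - 9)² = (16*(2*I*√5) - 9)² = (32*I*√5 - 9)² = (-9 + 32*I*√5)²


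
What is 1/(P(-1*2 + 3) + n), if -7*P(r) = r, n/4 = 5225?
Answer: 7/146299 ≈ 4.7847e-5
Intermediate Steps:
n = 20900 (n = 4*5225 = 20900)
P(r) = -r/7
1/(P(-1*2 + 3) + n) = 1/(-(-1*2 + 3)/7 + 20900) = 1/(-(-2 + 3)/7 + 20900) = 1/(-⅐*1 + 20900) = 1/(-⅐ + 20900) = 1/(146299/7) = 7/146299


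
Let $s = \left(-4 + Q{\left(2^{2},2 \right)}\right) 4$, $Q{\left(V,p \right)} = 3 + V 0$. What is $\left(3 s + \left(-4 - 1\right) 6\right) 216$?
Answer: $-9072$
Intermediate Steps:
$Q{\left(V,p \right)} = 3$ ($Q{\left(V,p \right)} = 3 + 0 = 3$)
$s = -4$ ($s = \left(-4 + 3\right) 4 = \left(-1\right) 4 = -4$)
$\left(3 s + \left(-4 - 1\right) 6\right) 216 = \left(3 \left(-4\right) + \left(-4 - 1\right) 6\right) 216 = \left(-12 - 30\right) 216 = \left(-42\right) 216 = -9072$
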